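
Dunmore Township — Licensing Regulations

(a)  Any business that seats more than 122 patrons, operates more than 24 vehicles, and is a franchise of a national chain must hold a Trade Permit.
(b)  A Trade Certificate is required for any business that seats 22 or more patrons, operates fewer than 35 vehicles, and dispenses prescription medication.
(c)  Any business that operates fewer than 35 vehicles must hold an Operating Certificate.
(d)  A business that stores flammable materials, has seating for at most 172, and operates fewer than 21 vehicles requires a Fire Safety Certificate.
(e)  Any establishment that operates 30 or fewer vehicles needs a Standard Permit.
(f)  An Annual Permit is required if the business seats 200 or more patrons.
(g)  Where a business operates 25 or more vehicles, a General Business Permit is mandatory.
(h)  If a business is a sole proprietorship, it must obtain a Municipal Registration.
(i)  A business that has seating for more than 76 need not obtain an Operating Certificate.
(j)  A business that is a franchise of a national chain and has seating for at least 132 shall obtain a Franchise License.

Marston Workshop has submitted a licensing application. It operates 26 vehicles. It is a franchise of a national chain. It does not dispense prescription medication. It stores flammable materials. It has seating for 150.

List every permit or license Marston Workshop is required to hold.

(a) seating 150 > 122; vehicles 26 > 24; is a franchise of a national chain → Trade Permit required.
(b) seating 150 ≥ 22; vehicles 26 < 35; does not dispense prescription medication → Trade Certificate not required.
(c) vehicles 26 < 35 → Operating Certificate required.
(d) stores flammable materials; seating 150 ≤ 172; vehicles 26 ≥ 21 → Fire Safety Certificate not required.
(e) vehicles 26 ≤ 30 → Standard Permit required.
(f) seating 150 < 200 → Annual Permit not required.
(g) vehicles 26 ≥ 25 → General Business Permit required.
(h) is a franchise of a national chain (not: is a sole proprietorship) → Municipal Registration not required.
(i) seating 150 > 76 → exempt from Operating Certificate.
(j) is a franchise of a national chain; seating 150 ≥ 132 → Franchise License required.

Franchise License, General Business Permit, Standard Permit, Trade Permit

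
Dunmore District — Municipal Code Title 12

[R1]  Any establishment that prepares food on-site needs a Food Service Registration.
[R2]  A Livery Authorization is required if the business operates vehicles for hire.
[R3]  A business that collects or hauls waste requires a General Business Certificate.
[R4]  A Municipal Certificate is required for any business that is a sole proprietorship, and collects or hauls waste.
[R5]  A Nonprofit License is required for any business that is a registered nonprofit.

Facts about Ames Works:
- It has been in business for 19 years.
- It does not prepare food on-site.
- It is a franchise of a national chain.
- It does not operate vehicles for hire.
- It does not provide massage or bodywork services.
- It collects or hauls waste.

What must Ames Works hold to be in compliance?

General Business Certificate

[R1] does not prepare food on-site → Food Service Registration not required.
[R2] does not operate vehicles for hire → Livery Authorization not required.
[R3] collects or hauls waste → General Business Certificate required.
[R4] is a franchise of a national chain (not: is a sole proprietorship); collects or hauls waste → Municipal Certificate not required.
[R5] is a franchise of a national chain (not: is a registered nonprofit) → Nonprofit License not required.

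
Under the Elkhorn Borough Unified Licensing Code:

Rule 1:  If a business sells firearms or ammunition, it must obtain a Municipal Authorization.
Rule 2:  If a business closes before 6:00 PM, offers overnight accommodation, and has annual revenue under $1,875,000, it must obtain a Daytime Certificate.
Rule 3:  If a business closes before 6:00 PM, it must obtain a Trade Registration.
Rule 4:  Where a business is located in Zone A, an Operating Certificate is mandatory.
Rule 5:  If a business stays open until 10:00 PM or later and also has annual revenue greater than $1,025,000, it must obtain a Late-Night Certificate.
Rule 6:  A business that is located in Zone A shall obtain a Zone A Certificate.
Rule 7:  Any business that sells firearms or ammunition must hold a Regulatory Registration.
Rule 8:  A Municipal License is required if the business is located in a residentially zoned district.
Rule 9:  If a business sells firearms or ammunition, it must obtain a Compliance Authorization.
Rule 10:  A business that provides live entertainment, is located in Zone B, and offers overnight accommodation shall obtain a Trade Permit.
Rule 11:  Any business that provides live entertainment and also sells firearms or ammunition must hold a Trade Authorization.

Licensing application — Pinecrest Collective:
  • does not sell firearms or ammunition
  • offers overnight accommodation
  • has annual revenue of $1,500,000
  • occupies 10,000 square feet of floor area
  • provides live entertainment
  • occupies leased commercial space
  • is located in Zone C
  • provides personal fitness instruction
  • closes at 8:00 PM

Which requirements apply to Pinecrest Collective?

None

Rule 1: does not sell firearms or ammunition → Municipal Authorization not required.
Rule 2: closes 8:00 PM, after 6:00 PM; offers overnight accommodation; revenue $1,500,000 < $1,875,000 → Daytime Certificate not required.
Rule 3: closes 8:00 PM, after 6:00 PM → Trade Registration not required.
Rule 4: is located in Zone C (not: is located in Zone A) → Operating Certificate not required.
Rule 5: closes 8:00 PM, at/before 10:00 PM; revenue $1,500,000 > $1,025,000 → Late-Night Certificate not required.
Rule 6: is located in Zone C (not: is located in Zone A) → Zone A Certificate not required.
Rule 7: does not sell firearms or ammunition → Regulatory Registration not required.
Rule 8: is located in Zone C (not: is located in a residentially zoned district) → Municipal License not required.
Rule 9: does not sell firearms or ammunition → Compliance Authorization not required.
Rule 10: provides live entertainment; is located in Zone C (not: is located in Zone B); offers overnight accommodation → Trade Permit not required.
Rule 11: provides live entertainment; does not sell firearms or ammunition → Trade Authorization not required.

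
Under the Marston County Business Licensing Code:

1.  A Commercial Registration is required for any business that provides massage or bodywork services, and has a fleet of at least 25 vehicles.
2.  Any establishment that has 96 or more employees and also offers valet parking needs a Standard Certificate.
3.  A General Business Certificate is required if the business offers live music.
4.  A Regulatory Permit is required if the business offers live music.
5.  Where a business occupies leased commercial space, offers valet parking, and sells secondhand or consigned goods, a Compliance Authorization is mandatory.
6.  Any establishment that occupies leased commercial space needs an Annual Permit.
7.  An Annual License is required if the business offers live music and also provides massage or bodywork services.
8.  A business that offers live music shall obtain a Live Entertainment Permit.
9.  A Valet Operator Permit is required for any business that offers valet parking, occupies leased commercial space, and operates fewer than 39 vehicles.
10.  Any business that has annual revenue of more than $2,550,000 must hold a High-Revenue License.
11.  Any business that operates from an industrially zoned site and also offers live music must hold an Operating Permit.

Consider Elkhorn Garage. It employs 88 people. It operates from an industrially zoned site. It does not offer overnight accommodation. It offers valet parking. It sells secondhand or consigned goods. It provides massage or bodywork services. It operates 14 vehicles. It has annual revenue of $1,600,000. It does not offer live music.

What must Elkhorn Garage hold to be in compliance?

1. provides massage or bodywork services; vehicles 14 < 25 → Commercial Registration not required.
2. employees 88 < 96; offers valet parking → Standard Certificate not required.
3. does not offer live music → General Business Certificate not required.
4. does not offer live music → Regulatory Permit not required.
5. operates from an industrially zoned site (not: occupies leased commercial space); offers valet parking; sells secondhand or consigned goods → Compliance Authorization not required.
6. operates from an industrially zoned site (not: occupies leased commercial space) → Annual Permit not required.
7. does not offer live music; provides massage or bodywork services → Annual License not required.
8. does not offer live music → Live Entertainment Permit not required.
9. offers valet parking; operates from an industrially zoned site (not: occupies leased commercial space); vehicles 14 < 39 → Valet Operator Permit not required.
10. revenue $1,600,000 ≤ $2,550,000 → High-Revenue License not required.
11. operates from an industrially zoned site; does not offer live music → Operating Permit not required.

None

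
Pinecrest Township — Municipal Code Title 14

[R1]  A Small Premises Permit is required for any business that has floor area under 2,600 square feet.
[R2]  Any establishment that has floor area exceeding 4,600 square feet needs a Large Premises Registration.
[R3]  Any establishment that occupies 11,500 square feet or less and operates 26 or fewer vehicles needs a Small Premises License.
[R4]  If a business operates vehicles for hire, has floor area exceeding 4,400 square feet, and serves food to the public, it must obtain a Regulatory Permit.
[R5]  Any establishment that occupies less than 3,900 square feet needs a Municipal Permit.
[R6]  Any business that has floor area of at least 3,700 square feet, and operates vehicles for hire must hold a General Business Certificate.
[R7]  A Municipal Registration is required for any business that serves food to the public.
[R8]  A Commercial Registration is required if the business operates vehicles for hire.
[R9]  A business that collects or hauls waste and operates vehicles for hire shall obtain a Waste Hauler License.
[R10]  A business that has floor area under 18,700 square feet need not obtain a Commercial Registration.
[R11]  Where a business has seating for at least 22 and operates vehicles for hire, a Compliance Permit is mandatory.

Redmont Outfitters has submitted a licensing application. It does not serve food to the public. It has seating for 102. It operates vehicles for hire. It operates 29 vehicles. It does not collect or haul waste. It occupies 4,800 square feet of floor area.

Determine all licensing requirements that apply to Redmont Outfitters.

[R1] floor area 4,800 square feet ≥ 2,600 square feet → Small Premises Permit not required.
[R2] floor area 4,800 square feet > 4,600 square feet → Large Premises Registration required.
[R3] floor area 4,800 square feet ≤ 11,500 square feet; vehicles 29 > 26 → Small Premises License not required.
[R4] operates vehicles for hire; floor area 4,800 square feet > 4,400 square feet; does not serve food to the public → Regulatory Permit not required.
[R5] floor area 4,800 square feet ≥ 3,900 square feet → Municipal Permit not required.
[R6] floor area 4,800 square feet ≥ 3,700 square feet; operates vehicles for hire → General Business Certificate required.
[R7] does not serve food to the public → Municipal Registration not required.
[R8] operates vehicles for hire → Commercial Registration required.
[R9] does not collect or haul waste; operates vehicles for hire → Waste Hauler License not required.
[R10] floor area 4,800 square feet < 18,700 square feet → exempt from Commercial Registration.
[R11] seating 102 ≥ 22; operates vehicles for hire → Compliance Permit required.

Compliance Permit, General Business Certificate, Large Premises Registration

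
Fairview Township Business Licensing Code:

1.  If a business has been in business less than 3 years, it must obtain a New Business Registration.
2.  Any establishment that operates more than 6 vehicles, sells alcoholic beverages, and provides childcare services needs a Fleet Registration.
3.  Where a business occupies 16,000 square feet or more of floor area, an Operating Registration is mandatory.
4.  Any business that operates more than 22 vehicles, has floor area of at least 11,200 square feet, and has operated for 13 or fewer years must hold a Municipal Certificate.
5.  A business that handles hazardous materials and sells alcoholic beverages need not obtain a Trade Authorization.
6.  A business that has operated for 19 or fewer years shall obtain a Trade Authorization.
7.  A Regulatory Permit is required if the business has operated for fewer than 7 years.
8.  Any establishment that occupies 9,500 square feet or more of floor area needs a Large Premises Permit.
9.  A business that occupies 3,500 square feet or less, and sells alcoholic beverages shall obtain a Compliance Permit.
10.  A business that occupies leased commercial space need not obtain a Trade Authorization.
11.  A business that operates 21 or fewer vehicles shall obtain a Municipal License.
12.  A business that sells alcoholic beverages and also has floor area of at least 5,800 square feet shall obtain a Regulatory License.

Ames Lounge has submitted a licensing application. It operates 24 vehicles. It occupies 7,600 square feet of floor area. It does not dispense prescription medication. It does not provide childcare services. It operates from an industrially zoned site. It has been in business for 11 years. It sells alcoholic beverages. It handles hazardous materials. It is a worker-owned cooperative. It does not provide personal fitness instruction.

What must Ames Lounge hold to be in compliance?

Regulatory License

1. years in business 11 ≥ 3 → New Business Registration not required.
2. vehicles 24 > 6; sells alcoholic beverages; does not provide childcare services → Fleet Registration not required.
3. floor area 7,600 square feet < 16,000 square feet → Operating Registration not required.
4. vehicles 24 > 22; floor area 7,600 square feet < 11,200 square feet; years in business 11 ≤ 13 → Municipal Certificate not required.
5. handles hazardous materials; sells alcoholic beverages → exempt from Trade Authorization.
6. years in business 11 ≤ 19 → Trade Authorization required.
7. years in business 11 ≥ 7 → Regulatory Permit not required.
8. floor area 7,600 square feet < 9,500 square feet → Large Premises Permit not required.
9. floor area 7,600 square feet > 3,500 square feet; sells alcoholic beverages → Compliance Permit not required.
10. operates from an industrially zoned site (not: occupies leased commercial space) → Trade Authorization exemption does not apply.
11. vehicles 24 > 21 → Municipal License not required.
12. sells alcoholic beverages; floor area 7,600 square feet ≥ 5,800 square feet → Regulatory License required.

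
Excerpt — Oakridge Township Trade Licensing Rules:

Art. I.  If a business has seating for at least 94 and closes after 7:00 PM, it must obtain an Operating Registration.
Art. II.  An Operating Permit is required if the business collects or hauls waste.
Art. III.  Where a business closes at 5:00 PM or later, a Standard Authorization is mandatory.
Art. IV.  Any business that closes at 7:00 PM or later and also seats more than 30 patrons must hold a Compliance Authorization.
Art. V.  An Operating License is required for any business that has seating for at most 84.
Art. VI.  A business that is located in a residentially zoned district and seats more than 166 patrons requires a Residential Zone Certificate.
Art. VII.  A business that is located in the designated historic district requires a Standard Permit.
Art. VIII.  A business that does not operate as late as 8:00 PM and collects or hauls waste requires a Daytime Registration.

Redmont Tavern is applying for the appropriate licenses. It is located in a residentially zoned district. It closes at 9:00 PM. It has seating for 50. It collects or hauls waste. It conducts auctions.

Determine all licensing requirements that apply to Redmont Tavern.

Compliance Authorization, Operating License, Operating Permit, Standard Authorization

Art. I. seating 50 < 94; closes 9:00 PM, after 7:00 PM → Operating Registration not required.
Art. II. collects or hauls waste → Operating Permit required.
Art. III. closes 9:00 PM, after 5:00 PM → Standard Authorization required.
Art. IV. closes 9:00 PM, after 7:00 PM; seating 50 > 30 → Compliance Authorization required.
Art. V. seating 50 ≤ 84 → Operating License required.
Art. VI. is located in a residentially zoned district; seating 50 ≤ 166 → Residential Zone Certificate not required.
Art. VII. is located in a residentially zoned district (not: is located in the designated historic district) → Standard Permit not required.
Art. VIII. closes 9:00 PM, after 8:00 PM; collects or hauls waste → Daytime Registration not required.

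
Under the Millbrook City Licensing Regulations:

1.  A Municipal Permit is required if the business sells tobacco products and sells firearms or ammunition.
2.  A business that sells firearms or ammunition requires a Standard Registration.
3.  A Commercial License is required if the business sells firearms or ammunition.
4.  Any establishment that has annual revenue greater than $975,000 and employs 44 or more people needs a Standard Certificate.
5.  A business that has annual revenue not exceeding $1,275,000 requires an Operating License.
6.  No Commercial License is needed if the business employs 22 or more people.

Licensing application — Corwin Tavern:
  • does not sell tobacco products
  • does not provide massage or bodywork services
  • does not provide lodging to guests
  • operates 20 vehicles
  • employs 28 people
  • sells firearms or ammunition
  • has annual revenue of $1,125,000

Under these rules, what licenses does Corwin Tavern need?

Operating License, Standard Registration

1. does not sell tobacco products; sells firearms or ammunition → Municipal Permit not required.
2. sells firearms or ammunition → Standard Registration required.
3. sells firearms or ammunition → Commercial License required.
4. revenue $1,125,000 > $975,000; employees 28 < 44 → Standard Certificate not required.
5. revenue $1,125,000 ≤ $1,275,000 → Operating License required.
6. employees 28 ≥ 22 → exempt from Commercial License.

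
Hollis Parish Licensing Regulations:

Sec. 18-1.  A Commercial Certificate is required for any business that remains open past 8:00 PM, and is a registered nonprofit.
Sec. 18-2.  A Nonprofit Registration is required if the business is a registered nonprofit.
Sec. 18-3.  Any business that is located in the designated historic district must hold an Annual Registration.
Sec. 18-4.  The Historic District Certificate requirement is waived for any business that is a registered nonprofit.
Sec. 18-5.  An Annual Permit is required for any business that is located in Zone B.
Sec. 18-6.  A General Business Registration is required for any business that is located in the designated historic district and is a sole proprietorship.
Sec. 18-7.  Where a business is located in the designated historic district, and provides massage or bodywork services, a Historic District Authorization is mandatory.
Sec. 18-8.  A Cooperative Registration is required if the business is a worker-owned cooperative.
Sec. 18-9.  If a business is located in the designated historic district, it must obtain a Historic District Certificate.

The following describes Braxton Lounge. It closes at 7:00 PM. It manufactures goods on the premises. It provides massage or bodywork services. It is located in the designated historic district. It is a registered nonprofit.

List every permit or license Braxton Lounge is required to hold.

Annual Registration, Historic District Authorization, Nonprofit Registration

Sec. 18-1. closes 7:00 PM, at/before 8:00 PM; is a registered nonprofit → Commercial Certificate not required.
Sec. 18-2. is a registered nonprofit → Nonprofit Registration required.
Sec. 18-3. is located in the designated historic district → Annual Registration required.
Sec. 18-4. is a registered nonprofit → exempt from Historic District Certificate.
Sec. 18-5. is located in the designated historic district (not: is located in Zone B) → Annual Permit not required.
Sec. 18-6. is located in the designated historic district; is a registered nonprofit (not: is a sole proprietorship) → General Business Registration not required.
Sec. 18-7. is located in the designated historic district; provides massage or bodywork services → Historic District Authorization required.
Sec. 18-8. is a registered nonprofit (not: is a worker-owned cooperative) → Cooperative Registration not required.
Sec. 18-9. is located in the designated historic district → Historic District Certificate required.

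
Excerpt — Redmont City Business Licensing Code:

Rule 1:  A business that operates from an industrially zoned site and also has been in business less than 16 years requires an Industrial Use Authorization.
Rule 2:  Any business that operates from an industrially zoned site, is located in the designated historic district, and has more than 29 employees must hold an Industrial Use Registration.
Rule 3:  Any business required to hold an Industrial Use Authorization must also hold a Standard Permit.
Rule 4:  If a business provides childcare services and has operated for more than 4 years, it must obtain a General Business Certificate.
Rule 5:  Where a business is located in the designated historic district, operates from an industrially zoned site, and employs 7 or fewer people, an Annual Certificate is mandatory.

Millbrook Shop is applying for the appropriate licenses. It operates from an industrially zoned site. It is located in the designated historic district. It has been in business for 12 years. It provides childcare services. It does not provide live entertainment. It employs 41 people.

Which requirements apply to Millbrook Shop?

Rule 1: operates from an industrially zoned site; years in business 12 < 16 → Industrial Use Authorization required.
Rule 2: operates from an industrially zoned site; is located in the designated historic district; employees 41 > 29 → Industrial Use Registration required.
Rule 3: Industrial Use Authorization is required → Standard Permit also required.
Rule 4: provides childcare services; years in business 12 > 4 → General Business Certificate required.
Rule 5: is located in the designated historic district; operates from an industrially zoned site; employees 41 > 7 → Annual Certificate not required.

General Business Certificate, Industrial Use Authorization, Industrial Use Registration, Standard Permit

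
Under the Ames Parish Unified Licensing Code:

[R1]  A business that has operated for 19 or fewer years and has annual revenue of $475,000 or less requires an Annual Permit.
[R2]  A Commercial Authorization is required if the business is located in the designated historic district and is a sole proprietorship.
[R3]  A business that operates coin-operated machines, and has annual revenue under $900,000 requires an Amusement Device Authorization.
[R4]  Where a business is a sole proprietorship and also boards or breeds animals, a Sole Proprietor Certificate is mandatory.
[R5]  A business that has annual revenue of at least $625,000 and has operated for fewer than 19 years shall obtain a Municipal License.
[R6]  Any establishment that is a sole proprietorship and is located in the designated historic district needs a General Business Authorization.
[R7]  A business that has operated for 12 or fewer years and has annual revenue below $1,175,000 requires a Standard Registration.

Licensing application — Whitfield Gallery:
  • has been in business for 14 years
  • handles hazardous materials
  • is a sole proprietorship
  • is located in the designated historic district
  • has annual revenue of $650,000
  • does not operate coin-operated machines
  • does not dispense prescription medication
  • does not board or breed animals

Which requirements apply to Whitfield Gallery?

Commercial Authorization, General Business Authorization, Municipal License

[R1] years in business 14 ≤ 19; revenue $650,000 > $475,000 → Annual Permit not required.
[R2] is located in the designated historic district; is a sole proprietorship → Commercial Authorization required.
[R3] does not operate coin-operated machines; revenue $650,000 < $900,000 → Amusement Device Authorization not required.
[R4] is a sole proprietorship; does not board or breed animals → Sole Proprietor Certificate not required.
[R5] revenue $650,000 ≥ $625,000; years in business 14 < 19 → Municipal License required.
[R6] is a sole proprietorship; is located in the designated historic district → General Business Authorization required.
[R7] years in business 14 > 12; revenue $650,000 < $1,175,000 → Standard Registration not required.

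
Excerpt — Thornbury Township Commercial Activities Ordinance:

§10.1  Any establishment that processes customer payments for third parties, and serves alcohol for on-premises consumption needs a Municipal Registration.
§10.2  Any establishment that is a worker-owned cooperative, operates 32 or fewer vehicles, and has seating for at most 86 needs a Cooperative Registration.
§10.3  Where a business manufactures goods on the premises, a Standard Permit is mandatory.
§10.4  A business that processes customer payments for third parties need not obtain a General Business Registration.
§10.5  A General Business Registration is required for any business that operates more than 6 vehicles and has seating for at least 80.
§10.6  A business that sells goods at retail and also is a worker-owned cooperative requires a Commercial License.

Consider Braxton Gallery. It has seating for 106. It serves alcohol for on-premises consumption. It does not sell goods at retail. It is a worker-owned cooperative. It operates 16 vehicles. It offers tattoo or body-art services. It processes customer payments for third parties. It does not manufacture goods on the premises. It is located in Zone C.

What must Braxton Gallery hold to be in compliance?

Municipal Registration

§10.1 processes customer payments for third parties; serves alcohol for on-premises consumption → Municipal Registration required.
§10.2 is a worker-owned cooperative; vehicles 16 ≤ 32; seating 106 > 86 → Cooperative Registration not required.
§10.3 does not manufacture goods on the premises → Standard Permit not required.
§10.4 processes customer payments for third parties → exempt from General Business Registration.
§10.5 vehicles 16 > 6; seating 106 ≥ 80 → General Business Registration required.
§10.6 does not sell goods at retail; is a worker-owned cooperative → Commercial License not required.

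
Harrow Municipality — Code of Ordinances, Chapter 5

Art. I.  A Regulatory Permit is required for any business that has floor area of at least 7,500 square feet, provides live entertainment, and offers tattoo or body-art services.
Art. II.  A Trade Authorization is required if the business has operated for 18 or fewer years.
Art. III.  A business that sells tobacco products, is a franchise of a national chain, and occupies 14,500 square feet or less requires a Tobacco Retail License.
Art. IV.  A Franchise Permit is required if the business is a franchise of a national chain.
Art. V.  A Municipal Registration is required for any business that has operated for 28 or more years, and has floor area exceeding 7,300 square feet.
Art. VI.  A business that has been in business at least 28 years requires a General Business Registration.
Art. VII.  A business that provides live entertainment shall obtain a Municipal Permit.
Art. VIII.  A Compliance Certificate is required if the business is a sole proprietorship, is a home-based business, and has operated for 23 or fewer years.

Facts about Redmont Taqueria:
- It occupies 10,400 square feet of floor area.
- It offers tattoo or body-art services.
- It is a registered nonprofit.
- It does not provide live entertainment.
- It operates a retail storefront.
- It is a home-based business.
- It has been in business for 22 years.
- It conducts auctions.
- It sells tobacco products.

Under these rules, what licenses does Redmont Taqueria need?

Art. I. floor area 10,400 square feet ≥ 7,500 square feet; does not provide live entertainment; offers tattoo or body-art services → Regulatory Permit not required.
Art. II. years in business 22 > 18 → Trade Authorization not required.
Art. III. sells tobacco products; is a registered nonprofit (not: is a franchise of a national chain); floor area 10,400 square feet ≤ 14,500 square feet → Tobacco Retail License not required.
Art. IV. is a registered nonprofit (not: is a franchise of a national chain) → Franchise Permit not required.
Art. V. years in business 22 < 28; floor area 10,400 square feet > 7,300 square feet → Municipal Registration not required.
Art. VI. years in business 22 < 28 → General Business Registration not required.
Art. VII. does not provide live entertainment → Municipal Permit not required.
Art. VIII. is a registered nonprofit (not: is a sole proprietorship); is a home-based business; years in business 22 ≤ 23 → Compliance Certificate not required.

None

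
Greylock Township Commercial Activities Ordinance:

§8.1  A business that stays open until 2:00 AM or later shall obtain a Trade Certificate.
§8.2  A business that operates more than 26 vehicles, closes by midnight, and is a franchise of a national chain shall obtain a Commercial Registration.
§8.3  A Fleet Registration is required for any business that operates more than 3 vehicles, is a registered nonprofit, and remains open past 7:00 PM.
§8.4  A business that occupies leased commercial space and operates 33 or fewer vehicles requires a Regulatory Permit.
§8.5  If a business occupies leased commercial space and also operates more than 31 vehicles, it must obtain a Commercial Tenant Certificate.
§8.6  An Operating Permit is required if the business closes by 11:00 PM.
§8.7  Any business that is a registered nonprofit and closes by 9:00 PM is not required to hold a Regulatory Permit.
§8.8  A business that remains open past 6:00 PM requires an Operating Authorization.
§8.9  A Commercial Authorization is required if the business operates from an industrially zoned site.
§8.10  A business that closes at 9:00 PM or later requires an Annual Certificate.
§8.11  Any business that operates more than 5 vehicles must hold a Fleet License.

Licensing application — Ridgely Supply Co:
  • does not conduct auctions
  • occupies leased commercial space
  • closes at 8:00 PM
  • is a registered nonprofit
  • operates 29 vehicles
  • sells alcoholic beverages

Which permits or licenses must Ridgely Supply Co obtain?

§8.1 closes 8:00 PM, at/before 2:00 AM → Trade Certificate not required.
§8.2 vehicles 29 > 26; closes 8:00 PM, at/before midnight; is a registered nonprofit (not: is a franchise of a national chain) → Commercial Registration not required.
§8.3 vehicles 29 > 3; is a registered nonprofit; closes 8:00 PM, after 7:00 PM → Fleet Registration required.
§8.4 occupies leased commercial space; vehicles 29 ≤ 33 → Regulatory Permit required.
§8.5 occupies leased commercial space; vehicles 29 ≤ 31 → Commercial Tenant Certificate not required.
§8.6 closes 8:00 PM, at/before 11:00 PM → Operating Permit required.
§8.7 is a registered nonprofit; closes 8:00 PM, at/before 9:00 PM → exempt from Regulatory Permit.
§8.8 closes 8:00 PM, after 6:00 PM → Operating Authorization required.
§8.9 occupies leased commercial space (not: operates from an industrially zoned site) → Commercial Authorization not required.
§8.10 closes 8:00 PM, at/before 9:00 PM → Annual Certificate not required.
§8.11 vehicles 29 > 5 → Fleet License required.

Fleet License, Fleet Registration, Operating Authorization, Operating Permit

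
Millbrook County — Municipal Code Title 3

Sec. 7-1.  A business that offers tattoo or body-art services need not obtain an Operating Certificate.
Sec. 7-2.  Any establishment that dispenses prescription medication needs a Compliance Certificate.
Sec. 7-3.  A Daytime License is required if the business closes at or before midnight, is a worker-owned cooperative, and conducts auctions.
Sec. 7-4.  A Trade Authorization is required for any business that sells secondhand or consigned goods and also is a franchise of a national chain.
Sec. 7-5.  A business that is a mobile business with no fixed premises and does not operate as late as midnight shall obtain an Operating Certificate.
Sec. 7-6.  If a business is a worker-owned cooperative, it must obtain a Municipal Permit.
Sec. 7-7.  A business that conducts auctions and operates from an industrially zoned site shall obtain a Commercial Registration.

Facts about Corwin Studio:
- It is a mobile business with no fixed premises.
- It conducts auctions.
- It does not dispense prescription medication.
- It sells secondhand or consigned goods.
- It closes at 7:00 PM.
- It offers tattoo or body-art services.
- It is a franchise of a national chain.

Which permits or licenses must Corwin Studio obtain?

Trade Authorization

Sec. 7-1. offers tattoo or body-art services → exempt from Operating Certificate.
Sec. 7-2. does not dispense prescription medication → Compliance Certificate not required.
Sec. 7-3. closes 7:00 PM, at/before midnight; is a franchise of a national chain (not: is a worker-owned cooperative); conducts auctions → Daytime License not required.
Sec. 7-4. sells secondhand or consigned goods; is a franchise of a national chain → Trade Authorization required.
Sec. 7-5. is a mobile business with no fixed premises; closes 7:00 PM, at/before midnight → Operating Certificate required.
Sec. 7-6. is a franchise of a national chain (not: is a worker-owned cooperative) → Municipal Permit not required.
Sec. 7-7. conducts auctions; is a mobile business with no fixed premises (not: operates from an industrially zoned site) → Commercial Registration not required.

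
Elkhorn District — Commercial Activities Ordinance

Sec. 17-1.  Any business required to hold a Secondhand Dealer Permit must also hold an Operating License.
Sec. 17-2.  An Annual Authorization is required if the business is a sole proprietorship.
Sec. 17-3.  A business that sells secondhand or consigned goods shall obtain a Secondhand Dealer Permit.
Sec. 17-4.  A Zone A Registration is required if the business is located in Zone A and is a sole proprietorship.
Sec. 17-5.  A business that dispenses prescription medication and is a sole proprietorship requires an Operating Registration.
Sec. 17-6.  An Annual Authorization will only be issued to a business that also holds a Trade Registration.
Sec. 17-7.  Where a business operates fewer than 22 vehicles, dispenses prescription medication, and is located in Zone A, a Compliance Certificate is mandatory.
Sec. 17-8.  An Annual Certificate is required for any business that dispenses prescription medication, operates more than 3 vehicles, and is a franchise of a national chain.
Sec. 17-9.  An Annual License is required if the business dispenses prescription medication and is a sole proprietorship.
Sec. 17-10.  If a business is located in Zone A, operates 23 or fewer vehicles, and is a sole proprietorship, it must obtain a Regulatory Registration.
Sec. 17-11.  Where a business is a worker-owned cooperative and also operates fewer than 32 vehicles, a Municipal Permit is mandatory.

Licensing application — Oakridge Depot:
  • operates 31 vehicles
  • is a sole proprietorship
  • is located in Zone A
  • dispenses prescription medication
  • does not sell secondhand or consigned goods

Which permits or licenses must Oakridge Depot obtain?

Annual Authorization, Annual License, Operating Registration, Trade Registration, Zone A Registration

Sec. 17-1. Secondhand Dealer Permit is not required → no effect.
Sec. 17-2. is a sole proprietorship → Annual Authorization required.
Sec. 17-3. does not sell secondhand or consigned goods → Secondhand Dealer Permit not required.
Sec. 17-4. is located in Zone A; is a sole proprietorship → Zone A Registration required.
Sec. 17-5. dispenses prescription medication; is a sole proprietorship → Operating Registration required.
Sec. 17-6. Annual Authorization is required → Trade Registration also required.
Sec. 17-7. vehicles 31 ≥ 22; dispenses prescription medication; is located in Zone A → Compliance Certificate not required.
Sec. 17-8. dispenses prescription medication; vehicles 31 > 3; is a sole proprietorship (not: is a franchise of a national chain) → Annual Certificate not required.
Sec. 17-9. dispenses prescription medication; is a sole proprietorship → Annual License required.
Sec. 17-10. is located in Zone A; vehicles 31 > 23; is a sole proprietorship → Regulatory Registration not required.
Sec. 17-11. is a sole proprietorship (not: is a worker-owned cooperative); vehicles 31 < 32 → Municipal Permit not required.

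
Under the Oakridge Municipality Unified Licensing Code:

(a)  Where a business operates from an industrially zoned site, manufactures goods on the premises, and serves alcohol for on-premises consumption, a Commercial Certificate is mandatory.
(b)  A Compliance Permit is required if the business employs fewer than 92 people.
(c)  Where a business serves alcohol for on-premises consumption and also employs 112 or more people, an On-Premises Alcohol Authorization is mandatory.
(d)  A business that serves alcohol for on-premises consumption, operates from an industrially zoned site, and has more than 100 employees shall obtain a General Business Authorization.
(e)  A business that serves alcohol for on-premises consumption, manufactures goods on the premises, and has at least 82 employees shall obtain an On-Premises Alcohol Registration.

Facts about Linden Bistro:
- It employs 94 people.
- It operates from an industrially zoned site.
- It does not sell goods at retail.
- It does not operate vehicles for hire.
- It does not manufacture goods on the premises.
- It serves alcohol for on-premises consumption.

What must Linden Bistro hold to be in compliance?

None

(a) operates from an industrially zoned site; does not manufacture goods on the premises; serves alcohol for on-premises consumption → Commercial Certificate not required.
(b) employees 94 ≥ 92 → Compliance Permit not required.
(c) serves alcohol for on-premises consumption; employees 94 < 112 → On-Premises Alcohol Authorization not required.
(d) serves alcohol for on-premises consumption; operates from an industrially zoned site; employees 94 ≤ 100 → General Business Authorization not required.
(e) serves alcohol for on-premises consumption; does not manufacture goods on the premises; employees 94 ≥ 82 → On-Premises Alcohol Registration not required.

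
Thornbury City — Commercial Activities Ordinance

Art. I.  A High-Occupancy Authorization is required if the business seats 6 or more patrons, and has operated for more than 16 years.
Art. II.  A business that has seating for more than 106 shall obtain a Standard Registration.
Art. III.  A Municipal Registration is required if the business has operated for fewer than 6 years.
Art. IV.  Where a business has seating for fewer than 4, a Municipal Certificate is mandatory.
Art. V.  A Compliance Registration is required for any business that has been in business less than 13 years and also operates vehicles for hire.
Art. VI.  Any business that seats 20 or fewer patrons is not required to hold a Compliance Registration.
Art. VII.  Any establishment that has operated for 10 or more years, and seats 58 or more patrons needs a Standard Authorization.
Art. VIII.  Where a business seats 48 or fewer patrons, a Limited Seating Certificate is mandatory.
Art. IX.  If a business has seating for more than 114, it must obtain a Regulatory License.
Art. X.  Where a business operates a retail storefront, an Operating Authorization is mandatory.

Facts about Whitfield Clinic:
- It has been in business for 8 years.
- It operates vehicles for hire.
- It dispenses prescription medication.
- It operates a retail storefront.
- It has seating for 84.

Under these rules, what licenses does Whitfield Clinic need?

Compliance Registration, Operating Authorization

Art. I. seating 84 ≥ 6; years in business 8 ≤ 16 → High-Occupancy Authorization not required.
Art. II. seating 84 ≤ 106 → Standard Registration not required.
Art. III. years in business 8 ≥ 6 → Municipal Registration not required.
Art. IV. seating 84 ≥ 4 → Municipal Certificate not required.
Art. V. years in business 8 < 13; operates vehicles for hire → Compliance Registration required.
Art. VI. seating 84 > 20 → Compliance Registration exemption does not apply.
Art. VII. years in business 8 < 10; seating 84 ≥ 58 → Standard Authorization not required.
Art. VIII. seating 84 > 48 → Limited Seating Certificate not required.
Art. IX. seating 84 ≤ 114 → Regulatory License not required.
Art. X. operates a retail storefront → Operating Authorization required.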